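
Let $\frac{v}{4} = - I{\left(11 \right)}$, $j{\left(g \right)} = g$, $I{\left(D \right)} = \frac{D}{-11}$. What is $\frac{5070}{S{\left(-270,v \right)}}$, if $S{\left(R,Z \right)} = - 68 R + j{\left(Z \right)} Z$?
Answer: $\frac{2535}{9188} \approx 0.2759$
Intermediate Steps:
$I{\left(D \right)} = - \frac{D}{11}$ ($I{\left(D \right)} = D \left(- \frac{1}{11}\right) = - \frac{D}{11}$)
$v = 4$ ($v = 4 \left(- \frac{\left(-1\right) 11}{11}\right) = 4 \left(\left(-1\right) \left(-1\right)\right) = 4 \cdot 1 = 4$)
$S{\left(R,Z \right)} = Z^{2} - 68 R$ ($S{\left(R,Z \right)} = - 68 R + Z Z = - 68 R + Z^{2} = Z^{2} - 68 R$)
$\frac{5070}{S{\left(-270,v \right)}} = \frac{5070}{4^{2} - -18360} = \frac{5070}{16 + 18360} = \frac{5070}{18376} = 5070 \cdot \frac{1}{18376} = \frac{2535}{9188}$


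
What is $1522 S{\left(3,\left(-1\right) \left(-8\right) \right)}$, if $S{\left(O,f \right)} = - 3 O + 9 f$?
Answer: $95886$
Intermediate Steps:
$1522 S{\left(3,\left(-1\right) \left(-8\right) \right)} = 1522 \left(\left(-3\right) 3 + 9 \left(\left(-1\right) \left(-8\right)\right)\right) = 1522 \left(-9 + 9 \cdot 8\right) = 1522 \left(-9 + 72\right) = 1522 \cdot 63 = 95886$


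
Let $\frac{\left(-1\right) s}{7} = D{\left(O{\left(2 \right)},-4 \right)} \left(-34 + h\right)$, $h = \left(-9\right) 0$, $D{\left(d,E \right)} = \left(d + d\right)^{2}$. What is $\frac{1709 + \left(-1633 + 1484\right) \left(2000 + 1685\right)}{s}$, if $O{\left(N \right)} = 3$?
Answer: $- \frac{45613}{714} \approx -63.884$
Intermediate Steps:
$D{\left(d,E \right)} = 4 d^{2}$ ($D{\left(d,E \right)} = \left(2 d\right)^{2} = 4 d^{2}$)
$h = 0$
$s = 8568$ ($s = - 7 \cdot 4 \cdot 3^{2} \left(-34 + 0\right) = - 7 \cdot 4 \cdot 9 \left(-34\right) = - 7 \cdot 36 \left(-34\right) = \left(-7\right) \left(-1224\right) = 8568$)
$\frac{1709 + \left(-1633 + 1484\right) \left(2000 + 1685\right)}{s} = \frac{1709 + \left(-1633 + 1484\right) \left(2000 + 1685\right)}{8568} = \left(1709 - 549065\right) \frac{1}{8568} = \left(-547356\right) \frac{1}{8568} = - \frac{45613}{714}$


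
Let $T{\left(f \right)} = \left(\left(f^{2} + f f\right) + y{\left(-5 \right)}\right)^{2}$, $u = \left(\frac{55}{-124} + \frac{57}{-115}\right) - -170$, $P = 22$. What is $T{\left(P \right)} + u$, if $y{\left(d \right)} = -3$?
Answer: $\frac{13281679307}{14260} \approx 9.3139 \cdot 10^{5}$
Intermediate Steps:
$u = \frac{2410807}{14260}$ ($u = \left(55 \left(- \frac{1}{124}\right) + 57 \left(- \frac{1}{115}\right)\right) + 170 = \left(- \frac{55}{124} - \frac{57}{115}\right) + 170 = - \frac{13393}{14260} + 170 = \frac{2410807}{14260} \approx 169.06$)
$T{\left(f \right)} = \left(-3 + 2 f^{2}\right)^{2}$ ($T{\left(f \right)} = \left(\left(f^{2} + f f\right) - 3\right)^{2} = \left(\left(f^{2} + f^{2}\right) - 3\right)^{2} = \left(2 f^{2} - 3\right)^{2} = \left(-3 + 2 f^{2}\right)^{2}$)
$T{\left(P \right)} + u = \left(-3 + 2 \cdot 22^{2}\right)^{2} + \frac{2410807}{14260} = \left(-3 + 2 \cdot 484\right)^{2} + \frac{2410807}{14260} = \left(-3 + 968\right)^{2} + \frac{2410807}{14260} = 965^{2} + \frac{2410807}{14260} = 931225 + \frac{2410807}{14260} = \frac{13281679307}{14260}$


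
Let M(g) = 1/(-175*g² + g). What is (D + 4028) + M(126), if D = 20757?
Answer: 68857042589/2778174 ≈ 24785.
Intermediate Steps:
M(g) = 1/(g - 175*g²)
(D + 4028) + M(126) = (20757 + 4028) - 1/(126*(-1 + 175*126)) = 24785 - 1*1/126/(-1 + 22050) = 24785 - 1*1/126/22049 = 24785 - 1*1/126*1/22049 = 24785 - 1/2778174 = 68857042589/2778174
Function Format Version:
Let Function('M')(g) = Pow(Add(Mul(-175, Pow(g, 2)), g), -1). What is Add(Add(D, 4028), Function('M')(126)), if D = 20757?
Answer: Rational(68857042589, 2778174) ≈ 24785.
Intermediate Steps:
Function('M')(g) = Pow(Add(g, Mul(-175, Pow(g, 2))), -1)
Add(Add(D, 4028), Function('M')(126)) = Add(Add(20757, 4028), Mul(-1, Pow(126, -1), Pow(Add(-1, Mul(175, 126)), -1))) = Add(24785, Mul(-1, Rational(1, 126), Pow(Add(-1, 22050), -1))) = Add(24785, Mul(-1, Rational(1, 126), Pow(22049, -1))) = Add(24785, Mul(-1, Rational(1, 126), Rational(1, 22049))) = Add(24785, Rational(-1, 2778174)) = Rational(68857042589, 2778174)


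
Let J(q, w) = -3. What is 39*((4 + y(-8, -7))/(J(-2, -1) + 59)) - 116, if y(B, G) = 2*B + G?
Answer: -7237/56 ≈ -129.23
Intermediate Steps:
y(B, G) = G + 2*B
39*((4 + y(-8, -7))/(J(-2, -1) + 59)) - 116 = 39*((4 + (-7 + 2*(-8)))/(-3 + 59)) - 116 = 39*((4 + (-7 - 16))/56) - 116 = 39*((4 - 23)*(1/56)) - 116 = 39*(-19*1/56) - 116 = 39*(-19/56) - 116 = -741/56 - 116 = -7237/56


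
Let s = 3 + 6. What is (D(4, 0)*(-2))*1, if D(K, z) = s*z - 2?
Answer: 4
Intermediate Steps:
s = 9
D(K, z) = -2 + 9*z (D(K, z) = 9*z - 2 = -2 + 9*z)
(D(4, 0)*(-2))*1 = ((-2 + 9*0)*(-2))*1 = ((-2 + 0)*(-2))*1 = -2*(-2)*1 = 4*1 = 4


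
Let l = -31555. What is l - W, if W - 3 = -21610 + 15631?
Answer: -25579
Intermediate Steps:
W = -5976 (W = 3 + (-21610 + 15631) = 3 - 5979 = -5976)
l - W = -31555 - 1*(-5976) = -31555 + 5976 = -25579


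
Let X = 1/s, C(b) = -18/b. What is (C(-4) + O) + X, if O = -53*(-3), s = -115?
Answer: 37603/230 ≈ 163.49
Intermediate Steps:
O = 159
X = -1/115 (X = 1/(-115) = -1/115 ≈ -0.0086956)
(C(-4) + O) + X = (-18/(-4) + 159) - 1/115 = (-18*(-¼) + 159) - 1/115 = (9/2 + 159) - 1/115 = 327/2 - 1/115 = 37603/230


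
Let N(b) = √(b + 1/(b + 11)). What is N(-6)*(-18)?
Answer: -18*I*√145/5 ≈ -43.35*I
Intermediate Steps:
N(b) = √(b + 1/(11 + b))
N(-6)*(-18) = √((1 - 6*(11 - 6))/(11 - 6))*(-18) = √((1 - 6*5)/5)*(-18) = √((1 - 30)/5)*(-18) = √((⅕)*(-29))*(-18) = √(-29/5)*(-18) = (I*√145/5)*(-18) = -18*I*√145/5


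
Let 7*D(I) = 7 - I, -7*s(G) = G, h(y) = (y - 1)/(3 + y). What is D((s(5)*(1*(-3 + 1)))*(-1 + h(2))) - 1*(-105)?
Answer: 5202/49 ≈ 106.16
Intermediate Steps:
h(y) = (-1 + y)/(3 + y)
s(G) = -G/7
D(I) = 1 - I/7 (D(I) = (7 - I)/7 = 1 - I/7)
D((s(5)*(1*(-3 + 1)))*(-1 + h(2))) - 1*(-105) = (1 - (-1/7*5)*(1*(-3 + 1))*(-1 + (-1 + 2)/(3 + 2))/7) - 1*(-105) = (1 - (-5*(-2)/7)*(-1 + 1/5)/7) + 105 = (1 - (-5/7*(-2))*(-1 + (1/5)*1)/7) + 105 = (1 - 10*(-1 + 1/5)/49) + 105 = (1 - 10*(-4)/(49*5)) + 105 = (1 - 1/7*(-8/7)) + 105 = (1 + 8/49) + 105 = 57/49 + 105 = 5202/49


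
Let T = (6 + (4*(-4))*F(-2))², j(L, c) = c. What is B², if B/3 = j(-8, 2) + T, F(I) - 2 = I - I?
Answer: 4137156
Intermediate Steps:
F(I) = 2 (F(I) = 2 + (I - I) = 2 + 0 = 2)
T = 676 (T = (6 + (4*(-4))*2)² = (6 - 16*2)² = (6 - 32)² = (-26)² = 676)
B = 2034 (B = 3*(2 + 676) = 3*678 = 2034)
B² = 2034² = 4137156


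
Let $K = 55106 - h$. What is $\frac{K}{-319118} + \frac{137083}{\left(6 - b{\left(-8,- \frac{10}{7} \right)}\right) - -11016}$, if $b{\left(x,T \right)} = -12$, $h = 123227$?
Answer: $\frac{11124324977}{880287003} \approx 12.637$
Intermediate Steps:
$K = -68121$ ($K = 55106 - 123227 = -68121$)
$\frac{K}{-319118} + \frac{137083}{\left(6 - b{\left(-8,- \frac{10}{7} \right)}\right) - -11016} = - \frac{68121}{-319118} + \frac{137083}{\left(6 - -12\right) - -11016} = \left(-68121\right) \left(- \frac{1}{319118}\right) + \frac{137083}{\left(6 + 12\right) + 11016} = \frac{68121}{319118} + \frac{137083}{18 + 11016} = \frac{68121}{319118} + \frac{137083}{11034} = \frac{11124324977}{880287003}$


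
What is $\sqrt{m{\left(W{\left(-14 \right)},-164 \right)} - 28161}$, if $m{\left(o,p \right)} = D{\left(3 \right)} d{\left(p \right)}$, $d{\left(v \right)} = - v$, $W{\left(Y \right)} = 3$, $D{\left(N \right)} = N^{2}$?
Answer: $3 i \sqrt{2965} \approx 163.36 i$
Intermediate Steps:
$m{\left(o,p \right)} = - 9 p$ ($m{\left(o,p \right)} = 3^{2} \left(- p\right) = 9 \left(- p\right) = - 9 p$)
$\sqrt{m{\left(W{\left(-14 \right)},-164 \right)} - 28161} = \sqrt{\left(-9\right) \left(-164\right) - 28161} = \sqrt{1476 - 28161} = \sqrt{-26685} = 3 i \sqrt{2965}$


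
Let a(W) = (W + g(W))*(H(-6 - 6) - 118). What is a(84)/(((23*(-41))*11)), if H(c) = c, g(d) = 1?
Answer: 11050/10373 ≈ 1.0653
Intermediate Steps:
a(W) = -130 - 130*W (a(W) = (W + 1)*((-6 - 6) - 118) = (1 + W)*(-12 - 118) = (1 + W)*(-130) = -130 - 130*W)
a(84)/(((23*(-41))*11)) = (-130 - 130*84)/(((23*(-41))*11)) = (-130 - 10920)/((-943*11)) = -11050/(-10373) = -11050*(-1/10373) = 11050/10373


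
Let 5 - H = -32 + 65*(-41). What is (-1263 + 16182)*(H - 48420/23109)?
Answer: 310275903354/7703 ≈ 4.0280e+7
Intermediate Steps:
H = 2702 (H = 5 - (-32 + 65*(-41)) = 5 - (-32 - 2665) = 5 - 1*(-2697) = 5 + 2697 = 2702)
(-1263 + 16182)*(H - 48420/23109) = (-1263 + 16182)*(2702 - 48420/23109) = 14919*(2702 - 48420*1/23109) = 14919*(2702 - 16140/7703) = 14919*(20797366/7703) = 310275903354/7703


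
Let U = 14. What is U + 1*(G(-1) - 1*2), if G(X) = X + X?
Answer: 10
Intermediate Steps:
G(X) = 2*X
U + 1*(G(-1) - 1*2) = 14 + 1*(2*(-1) - 1*2) = 14 + 1*(-2 - 2) = 14 + 1*(-4) = 14 - 4 = 10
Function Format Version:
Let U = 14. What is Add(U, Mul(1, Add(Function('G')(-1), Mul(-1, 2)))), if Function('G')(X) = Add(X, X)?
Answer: 10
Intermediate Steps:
Function('G')(X) = Mul(2, X)
Add(U, Mul(1, Add(Function('G')(-1), Mul(-1, 2)))) = Add(14, Mul(1, Add(Mul(2, -1), Mul(-1, 2)))) = Add(14, Mul(1, Add(-2, -2))) = Add(14, Mul(1, -4)) = Add(14, -4) = 10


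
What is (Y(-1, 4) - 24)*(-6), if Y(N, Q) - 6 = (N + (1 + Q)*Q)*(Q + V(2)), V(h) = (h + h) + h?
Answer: -1032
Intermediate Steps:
V(h) = 3*h (V(h) = 2*h + h = 3*h)
Y(N, Q) = 6 + (6 + Q)*(N + Q*(1 + Q)) (Y(N, Q) = 6 + (N + (1 + Q)*Q)*(Q + 3*2) = 6 + (N + Q*(1 + Q))*(Q + 6) = 6 + (N + Q*(1 + Q))*(6 + Q) = 6 + (6 + Q)*(N + Q*(1 + Q)))
(Y(-1, 4) - 24)*(-6) = ((6 + 4³ + 6*(-1) + 6*4 + 7*4² - 1*4) - 24)*(-6) = ((6 + 64 - 6 + 24 + 7*16 - 4) - 24)*(-6) = ((6 + 64 - 6 + 24 + 112 - 4) - 24)*(-6) = (196 - 24)*(-6) = 172*(-6) = -1032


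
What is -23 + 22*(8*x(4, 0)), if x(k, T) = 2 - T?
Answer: 329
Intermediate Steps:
-23 + 22*(8*x(4, 0)) = -23 + 22*(8*(2 - 1*0)) = -23 + 22*(8*(2 + 0)) = -23 + 22*(8*2) = -23 + 22*16 = -23 + 352 = 329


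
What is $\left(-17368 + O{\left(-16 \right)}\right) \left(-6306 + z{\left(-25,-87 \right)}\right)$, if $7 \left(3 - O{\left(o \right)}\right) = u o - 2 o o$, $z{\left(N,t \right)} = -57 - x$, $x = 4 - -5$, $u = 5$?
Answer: $\frac{1035545580}{7} \approx 1.4793 \cdot 10^{8}$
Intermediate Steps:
$x = 9$ ($x = 4 + 5 = 9$)
$z{\left(N,t \right)} = -66$ ($z{\left(N,t \right)} = -57 - 9 = -66$)
$O{\left(o \right)} = 3 + \frac{10 o^{3}}{7}$ ($O{\left(o \right)} = 3 - \frac{5 o - 2 o o}{7} = 3 - \frac{5 o \left(- 2 o^{2}\right)}{7} = 3 - \frac{\left(-10\right) o^{3}}{7} = 3 + \frac{10 o^{3}}{7}$)
$\left(-17368 + O{\left(-16 \right)}\right) \left(-6306 + z{\left(-25,-87 \right)}\right) = \left(-17368 + \left(3 + \frac{10 \left(-16\right)^{3}}{7}\right)\right) \left(-6306 - 66\right) = \left(-17368 + \left(3 + \frac{10}{7} \left(-4096\right)\right)\right) \left(-6372\right) = \left(-17368 + \left(3 - \frac{40960}{7}\right)\right) \left(-6372\right) = \left(-17368 - \frac{40939}{7}\right) \left(-6372\right) = \left(- \frac{162515}{7}\right) \left(-6372\right) = \frac{1035545580}{7}$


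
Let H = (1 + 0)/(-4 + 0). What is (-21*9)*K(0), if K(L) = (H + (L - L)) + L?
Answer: 189/4 ≈ 47.250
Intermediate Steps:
H = -¼ (H = 1/(-4) = 1*(-¼) = -¼ ≈ -0.25000)
K(L) = -¼ + L (K(L) = (-¼ + (L - L)) + L = (-¼ + 0) + L = -¼ + L)
(-21*9)*K(0) = (-21*9)*(-¼ + 0) = -189*(-¼) = 189/4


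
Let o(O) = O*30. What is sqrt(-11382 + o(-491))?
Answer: 16*I*sqrt(102) ≈ 161.59*I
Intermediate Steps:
o(O) = 30*O
sqrt(-11382 + o(-491)) = sqrt(-11382 + 30*(-491)) = sqrt(-11382 - 14730) = sqrt(-26112) = 16*I*sqrt(102)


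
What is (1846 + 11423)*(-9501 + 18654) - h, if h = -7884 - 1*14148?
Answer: 121473189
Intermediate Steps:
h = -22032 (h = -7884 - 14148 = -22032)
(1846 + 11423)*(-9501 + 18654) - h = (1846 + 11423)*(-9501 + 18654) - 1*(-22032) = 13269*9153 + 22032 = 121451157 + 22032 = 121473189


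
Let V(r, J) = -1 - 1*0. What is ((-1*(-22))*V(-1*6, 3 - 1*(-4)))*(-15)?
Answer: 330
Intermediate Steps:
V(r, J) = -1 (V(r, J) = -1 + 0 = -1)
((-1*(-22))*V(-1*6, 3 - 1*(-4)))*(-15) = (-1*(-22)*(-1))*(-15) = (22*(-1))*(-15) = -22*(-15) = 330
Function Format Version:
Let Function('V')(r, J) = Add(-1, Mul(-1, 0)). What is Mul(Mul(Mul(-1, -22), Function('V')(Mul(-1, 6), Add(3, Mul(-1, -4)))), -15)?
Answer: 330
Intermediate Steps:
Function('V')(r, J) = -1 (Function('V')(r, J) = Add(-1, 0) = -1)
Mul(Mul(Mul(-1, -22), Function('V')(Mul(-1, 6), Add(3, Mul(-1, -4)))), -15) = Mul(Mul(Mul(-1, -22), -1), -15) = Mul(Mul(22, -1), -15) = Mul(-22, -15) = 330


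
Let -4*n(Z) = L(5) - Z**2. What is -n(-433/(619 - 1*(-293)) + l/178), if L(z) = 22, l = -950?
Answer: -77594424241/26352976896 ≈ -2.9444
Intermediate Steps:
n(Z) = -11/2 + Z**2/4 (n(Z) = -(22 - Z**2)/4 = -11/2 + Z**2/4)
-n(-433/(619 - 1*(-293)) + l/178) = -(-11/2 + (-433/(619 - 1*(-293)) - 950/178)**2/4) = -(-11/2 + (-433/(619 + 293) - 950*1/178)**2/4) = -(-11/2 + (-433/912 - 475/89)**2/4) = -(-11/2 + (-471737/81168)**2/4) = -(-11/2 + (1/4)*(222535797169/6588244224)) = -(-11/2 + 222535797169/26352976896) = -1*77594424241/26352976896 = -77594424241/26352976896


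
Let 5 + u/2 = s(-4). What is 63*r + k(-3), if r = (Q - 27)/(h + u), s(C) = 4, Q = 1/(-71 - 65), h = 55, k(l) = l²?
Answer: -166527/7208 ≈ -23.103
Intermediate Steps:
Q = -1/136 (Q = 1/(-136) = -1/136 ≈ -0.0073529)
u = -2 (u = -10 + 2*4 = -10 + 8 = -2)
r = -3673/7208 (r = (-1/136 - 27)/(55 - 2) = -3673/136/53 = -3673/136*1/53 = -3673/7208 ≈ -0.50957)
63*r + k(-3) = 63*(-3673/7208) + (-3)² = -231399/7208 + 9 = -166527/7208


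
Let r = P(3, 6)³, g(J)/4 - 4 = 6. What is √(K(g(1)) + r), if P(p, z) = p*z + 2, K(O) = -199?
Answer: √7801 ≈ 88.323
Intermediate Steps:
g(J) = 40 (g(J) = 16 + 4*6 = 16 + 24 = 40)
P(p, z) = 2 + p*z
r = 8000 (r = (2 + 3*6)³ = (2 + 18)³ = 20³ = 8000)
√(K(g(1)) + r) = √(-199 + 8000) = √7801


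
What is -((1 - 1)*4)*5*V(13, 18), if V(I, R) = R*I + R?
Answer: 0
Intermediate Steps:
V(I, R) = R + I*R (V(I, R) = I*R + R = R + I*R)
-((1 - 1)*4)*5*V(13, 18) = -((1 - 1)*4)*5*18*(1 + 13) = -(0*4)*5*18*14 = -0*5*252 = -0*252 = -1*0 = 0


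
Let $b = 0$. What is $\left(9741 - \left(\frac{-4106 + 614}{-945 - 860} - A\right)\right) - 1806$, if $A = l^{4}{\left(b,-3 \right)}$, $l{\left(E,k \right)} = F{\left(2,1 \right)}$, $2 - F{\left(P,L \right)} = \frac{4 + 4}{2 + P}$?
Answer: $\frac{14319183}{1805} \approx 7933.1$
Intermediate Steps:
$F{\left(P,L \right)} = 2 - \frac{8}{2 + P}$ ($F{\left(P,L \right)} = 2 - \frac{4 + 4}{2 + P} = 2 - \frac{8}{2 + P}$)
$l{\left(E,k \right)} = 0$ ($l{\left(E,k \right)} = \frac{2 \left(-2 + 2\right)}{2 + 2} = 2 \cdot \frac{1}{4} \cdot 0 = 0$)
$A = 0$ ($A = 0^{4} = 0$)
$\left(9741 - \left(\frac{-4106 + 614}{-945 - 860} - A\right)\right) - 1806 = \left(9741 - \left(\frac{-4106 + 614}{-945 - 860} - 0\right)\right) - 1806 = \left(9741 - \left(- \frac{3492}{-1805} + 0\right)\right) - 1806 = \left(9741 - \left(\left(-3492\right) \left(- \frac{1}{1805}\right) + 0\right)\right) - 1806 = \left(9741 - \left(\frac{3492}{1805} + 0\right)\right) - 1806 = \left(9741 - \frac{3492}{1805}\right) - 1806 = \frac{17579013}{1805} - 1806 = \frac{14319183}{1805}$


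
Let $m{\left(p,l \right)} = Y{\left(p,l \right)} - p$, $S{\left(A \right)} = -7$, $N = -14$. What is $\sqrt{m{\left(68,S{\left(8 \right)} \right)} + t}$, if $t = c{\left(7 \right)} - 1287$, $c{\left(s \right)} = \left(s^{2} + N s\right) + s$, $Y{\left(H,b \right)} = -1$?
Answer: $i \sqrt{1398} \approx 37.39 i$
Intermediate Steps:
$c{\left(s \right)} = s^{2} - 13 s$ ($c{\left(s \right)} = \left(s^{2} - 14 s\right) + s = s^{2} - 13 s$)
$t = -1329$ ($t = 7 \left(-13 + 7\right) - 1287 = 7 \left(-6\right) - 1287 = -42 - 1287 = -1329$)
$m{\left(p,l \right)} = -1 - p$
$\sqrt{m{\left(68,S{\left(8 \right)} \right)} + t} = \sqrt{\left(-1 - 68\right) - 1329} = \sqrt{-69 - 1329} = \sqrt{-1398} = i \sqrt{1398}$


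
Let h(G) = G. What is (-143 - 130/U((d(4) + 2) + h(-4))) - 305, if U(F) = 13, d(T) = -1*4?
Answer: -458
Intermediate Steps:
d(T) = -4
(-143 - 130/U((d(4) + 2) + h(-4))) - 305 = (-143 - 130/13) - 305 = (-143 - 130*1/13) - 305 = (-143 - 10) - 305 = -153 - 305 = -458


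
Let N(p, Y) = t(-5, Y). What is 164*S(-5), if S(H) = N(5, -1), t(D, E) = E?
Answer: -164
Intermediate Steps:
N(p, Y) = Y
S(H) = -1
164*S(-5) = 164*(-1) = -164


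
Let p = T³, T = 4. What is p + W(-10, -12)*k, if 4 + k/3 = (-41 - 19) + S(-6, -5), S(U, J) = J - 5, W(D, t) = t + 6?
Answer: 1396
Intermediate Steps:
W(D, t) = 6 + t
S(U, J) = -5 + J
k = -222 (k = -12 + 3*((-41 - 19) + (-5 - 5)) = -12 + 3*(-60 - 10) = -12 + 3*(-70) = -12 - 210 = -222)
p = 64 (p = 4³ = 64)
p + W(-10, -12)*k = 64 + (6 - 12)*(-222) = 64 - 6*(-222) = 64 + 1332 = 1396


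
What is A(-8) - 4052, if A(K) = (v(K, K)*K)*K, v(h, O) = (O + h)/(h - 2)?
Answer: -19748/5 ≈ -3949.6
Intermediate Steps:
v(h, O) = (O + h)/(-2 + h)
A(K) = 2*K³/(-2 + K) (A(K) = (((K + K)/(-2 + K))*K)*K = (((2*K)/(-2 + K))*K)*K = ((2*K/(-2 + K))*K)*K = (2*K²/(-2 + K))*K = 2*K³/(-2 + K))
A(-8) - 4052 = 2*(-8)³/(-2 - 8) - 4052 = 2*(-512)/(-10) - 4052 = 2*(-512)*(-⅒) - 4052 = 512/5 - 4052 = -19748/5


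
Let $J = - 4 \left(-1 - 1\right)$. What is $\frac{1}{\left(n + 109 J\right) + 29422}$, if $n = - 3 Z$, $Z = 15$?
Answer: $\frac{1}{30249} \approx 3.3059 \cdot 10^{-5}$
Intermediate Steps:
$J = 8$ ($J = \left(-4\right) \left(-2\right) = 8$)
$n = -45$ ($n = \left(-3\right) 15 = -45$)
$\frac{1}{\left(n + 109 J\right) + 29422} = \frac{1}{\left(-45 + 109 \cdot 8\right) + 29422} = \frac{1}{\left(-45 + 872\right) + 29422} = \frac{1}{827 + 29422} = \frac{1}{30249}$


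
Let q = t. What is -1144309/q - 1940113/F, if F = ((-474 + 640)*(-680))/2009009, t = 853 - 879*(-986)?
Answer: 198908335154153787/5760512080 ≈ 3.4530e+7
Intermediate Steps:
t = 867547 (t = 853 + 866694 = 867547)
F = -6640/118177 (F = (166*(-680))*(1/2009009) = -112880*1/2009009 = -6640/118177 ≈ -0.056187)
q = 867547
-1144309/q - 1940113/F = -1144309/867547 - 1940113/(-6640/118177) = -1144309*1/867547 - 1940113*(-118177/6640) = -1144309/867547 + 229276734001/6640 = 198908335154153787/5760512080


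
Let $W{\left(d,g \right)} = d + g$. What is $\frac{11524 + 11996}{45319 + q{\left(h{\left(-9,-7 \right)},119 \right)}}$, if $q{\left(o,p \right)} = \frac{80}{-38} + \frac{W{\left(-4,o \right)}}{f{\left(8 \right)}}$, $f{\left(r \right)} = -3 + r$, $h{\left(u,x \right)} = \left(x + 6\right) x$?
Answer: $\frac{372400}{717527} \approx 0.519$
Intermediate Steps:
$h{\left(u,x \right)} = x \left(6 + x\right)$ ($h{\left(u,x \right)} = \left(6 + x\right) x = x \left(6 + x\right)$)
$q{\left(o,p \right)} = - \frac{276}{95} + \frac{o}{5}$ ($q{\left(o,p \right)} = \frac{80}{-38} + \frac{-4 + o}{-3 + 8} = 80 \left(- \frac{1}{38}\right) + \frac{-4 + o}{5} = - \frac{40}{19} + \left(-4 + o\right) \frac{1}{5} = - \frac{40}{19} + \left(- \frac{4}{5} + \frac{o}{5}\right) = - \frac{276}{95} + \frac{o}{5}$)
$\frac{11524 + 11996}{45319 + q{\left(h{\left(-9,-7 \right)},119 \right)}} = \frac{11524 + 11996}{45319 - \left(\frac{276}{95} - \frac{\left(-7\right) \left(6 - 7\right)}{5}\right)} = \frac{23520}{45319 - \left(\frac{276}{95} - \frac{\left(-7\right) \left(-1\right)}{5}\right)} = \frac{23520}{45319 + \left(- \frac{276}{95} + \frac{1}{5} \cdot 7\right)} = \frac{23520}{45319 + \left(- \frac{276}{95} + \frac{7}{5}\right)} = \frac{23520}{45319 - \frac{143}{95}} = \frac{23520}{\frac{4305162}{95}} = 23520 \cdot \frac{95}{4305162} = \frac{372400}{717527}$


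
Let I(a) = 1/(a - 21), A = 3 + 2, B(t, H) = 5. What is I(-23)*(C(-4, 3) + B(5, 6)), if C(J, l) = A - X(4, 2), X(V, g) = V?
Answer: -3/22 ≈ -0.13636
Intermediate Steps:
A = 5
I(a) = 1/(-21 + a)
C(J, l) = 1 (C(J, l) = 5 - 1*4 = 5 - 4 = 1)
I(-23)*(C(-4, 3) + B(5, 6)) = (1 + 5)/(-21 - 23) = 6/(-44) = -1/44*6 = -3/22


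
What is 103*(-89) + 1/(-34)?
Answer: -311679/34 ≈ -9167.0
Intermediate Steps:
103*(-89) + 1/(-34) = -9167 - 1/34 = -311679/34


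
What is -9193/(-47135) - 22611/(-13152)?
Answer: 395558607/206639840 ≈ 1.9142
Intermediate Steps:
-9193/(-47135) - 22611/(-13152) = -9193*(-1/47135) - 22611*(-1/13152) = 9193/47135 + 7537/4384 = 395558607/206639840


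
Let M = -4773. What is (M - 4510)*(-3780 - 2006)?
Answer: 53711438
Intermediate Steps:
(M - 4510)*(-3780 - 2006) = (-4773 - 4510)*(-3780 - 2006) = -9283*(-5786) = 53711438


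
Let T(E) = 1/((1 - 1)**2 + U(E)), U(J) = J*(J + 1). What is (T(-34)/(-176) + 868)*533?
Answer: 91359235435/197472 ≈ 4.6264e+5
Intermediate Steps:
U(J) = J*(1 + J)
T(E) = 1/(E*(1 + E)) (T(E) = 1/((1 - 1)**2 + E*(1 + E)) = 1/(0**2 + E*(1 + E)) = 1/(0 + E*(1 + E)) = 1/(E*(1 + E)))
(T(-34)/(-176) + 868)*533 = ((1/((-34)*(1 - 34)))/(-176) + 868)*533 = (-1/34/(-33)*(-1/176) + 868)*533 = (-1/34*(-1/33)*(-1/176) + 868)*533 = ((1/1122)*(-1/176) + 868)*533 = (-1/197472 + 868)*533 = (171405695/197472)*533 = 91359235435/197472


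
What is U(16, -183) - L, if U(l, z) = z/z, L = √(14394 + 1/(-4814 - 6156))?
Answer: 1 - √1732186903630/10970 ≈ -118.97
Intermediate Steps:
L = √1732186903630/10970 (L = √(14394 + 1/(-10970)) = √(14394 - 1/10970) = √(157902179/10970) = √1732186903630/10970 ≈ 119.97)
U(l, z) = 1
U(16, -183) - L = 1 - √1732186903630/10970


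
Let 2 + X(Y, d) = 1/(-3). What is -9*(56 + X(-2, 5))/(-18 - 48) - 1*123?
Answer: -2545/22 ≈ -115.68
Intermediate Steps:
X(Y, d) = -7/3 (X(Y, d) = -2 + 1/(-3) = -2 - ⅓ = -7/3)
-9*(56 + X(-2, 5))/(-18 - 48) - 1*123 = -9*(56 - 7/3)/(-18 - 48) - 1*123 = -483/(-66) - 123 = -483*(-1)/66 - 123 = -9*(-161/198) - 123 = 161/22 - 123 = -2545/22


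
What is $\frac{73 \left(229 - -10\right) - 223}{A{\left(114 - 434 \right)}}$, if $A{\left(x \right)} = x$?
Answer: $- \frac{2153}{40} \approx -53.825$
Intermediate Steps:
$\frac{73 \left(229 - -10\right) - 223}{A{\left(114 - 434 \right)}} = \frac{73 \left(229 - -10\right) - 223}{114 - 434} = \frac{73 \left(229 + 10\right) - 223}{114 - 434} = \frac{73 \cdot 239 - 223}{-320} = \left(17447 - 223\right) \left(- \frac{1}{320}\right) = 17224 \left(- \frac{1}{320}\right) = - \frac{2153}{40}$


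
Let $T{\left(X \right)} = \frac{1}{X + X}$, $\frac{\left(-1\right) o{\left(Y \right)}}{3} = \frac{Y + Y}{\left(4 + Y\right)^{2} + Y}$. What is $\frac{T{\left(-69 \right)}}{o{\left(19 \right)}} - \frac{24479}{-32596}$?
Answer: $\frac{100741559}{128200068} \approx 0.78582$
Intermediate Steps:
$o{\left(Y \right)} = - \frac{6 Y}{Y + \left(4 + Y\right)^{2}}$ ($o{\left(Y \right)} = - 3 \frac{Y + Y}{\left(4 + Y\right)^{2} + Y} = - 3 \frac{2 Y}{Y + \left(4 + Y\right)^{2}} = - \frac{6 Y}{Y + \left(4 + Y\right)^{2}}$)
$T{\left(X \right)} = \frac{1}{2 X}$
$\frac{T{\left(-69 \right)}}{o{\left(19 \right)}} - \frac{24479}{-32596} = \frac{\frac{1}{2} \frac{1}{-69}}{\left(-6\right) 19 \frac{1}{19 + \left(4 + 19\right)^{2}}} - \frac{24479}{-32596} = \frac{\frac{1}{2} \left(- \frac{1}{69}\right)}{\left(-6\right) 19 \frac{1}{19 + 23^{2}}} - - \frac{24479}{32596} = - \frac{1}{138 \left(\left(-6\right) 19 \frac{1}{19 + 529}\right)} + \frac{24479}{32596} = - \frac{1}{138 \left(\left(-6\right) 19 \cdot \frac{1}{548}\right)} + \frac{24479}{32596} = - \frac{1}{138 \left(- \frac{57}{274}\right)} + \frac{24479}{32596} = \left(- \frac{1}{138}\right) \left(- \frac{274}{57}\right) + \frac{24479}{32596} = \frac{137}{3933} + \frac{24479}{32596} = \frac{100741559}{128200068}$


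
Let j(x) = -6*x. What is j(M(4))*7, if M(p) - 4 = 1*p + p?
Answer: -504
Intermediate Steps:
M(p) = 4 + 2*p (M(p) = 4 + (1*p + p) = 4 + (p + p) = 4 + 2*p)
j(M(4))*7 = -6*(4 + 2*4)*7 = -6*(4 + 8)*7 = -6*12*7 = -72*7 = -504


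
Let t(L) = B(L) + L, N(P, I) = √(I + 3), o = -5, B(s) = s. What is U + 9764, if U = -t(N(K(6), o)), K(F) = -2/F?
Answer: 9764 - 2*I*√2 ≈ 9764.0 - 2.8284*I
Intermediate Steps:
N(P, I) = √(3 + I)
t(L) = 2*L (t(L) = L + L = 2*L)
U = -2*I*√2 (U = -2*√(3 - 5) = -2*√(-2) = -2*I*√2 ≈ -2.8284*I)
U + 9764 = -2*I*√2 + 9764 = 9764 - 2*I*√2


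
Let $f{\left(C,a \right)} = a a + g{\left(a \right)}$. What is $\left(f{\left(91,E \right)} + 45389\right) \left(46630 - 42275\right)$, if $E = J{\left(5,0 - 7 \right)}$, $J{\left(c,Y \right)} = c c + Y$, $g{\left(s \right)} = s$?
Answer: $199158505$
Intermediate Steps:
$J{\left(c,Y \right)} = Y + c^{2}$ ($J{\left(c,Y \right)} = c^{2} + Y = Y + c^{2}$)
$E = 18$ ($E = \left(0 - 7\right) + 5^{2} = \left(0 - 7\right) + 25 = -7 + 25 = 18$)
$f{\left(C,a \right)} = a + a^{2}$ ($f{\left(C,a \right)} = a a + a = a^{2} + a = a + a^{2}$)
$\left(f{\left(91,E \right)} + 45389\right) \left(46630 - 42275\right) = \left(18 \left(1 + 18\right) + 45389\right) \left(46630 - 42275\right) = \left(18 \cdot 19 + 45389\right) 4355 = \left(342 + 45389\right) 4355 = 45731 \cdot 4355 = 199158505$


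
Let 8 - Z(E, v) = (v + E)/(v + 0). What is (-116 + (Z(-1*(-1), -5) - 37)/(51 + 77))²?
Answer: 5533723321/409600 ≈ 13510.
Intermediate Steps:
Z(E, v) = 8 - (E + v)/v (Z(E, v) = 8 - (v + E)/(v + 0) = 8 - (E + v)/v)
(-116 + (Z(-1*(-1), -5) - 37)/(51 + 77))² = (-116 + ((7 - 1*(-1*(-1))/(-5)) - 37)/(51 + 77))² = (-116 + ((7 - 1*1*(-⅕)) - 37)/128)² = (-116 + ((7 + ⅕) - 37)*(1/128))² = (-116 + (36/5 - 37)*(1/128))² = (-116 - 149/5*1/128)² = (-116 - 149/640)² = (-74389/640)² = 5533723321/409600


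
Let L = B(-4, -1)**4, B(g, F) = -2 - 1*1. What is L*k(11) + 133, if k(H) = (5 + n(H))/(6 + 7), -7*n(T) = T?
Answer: 14047/91 ≈ 154.36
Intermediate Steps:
n(T) = -T/7
B(g, F) = -3 (B(g, F) = -2 - 1 = -3)
k(H) = 5/13 - H/91 (k(H) = (5 - H/7)/(6 + 7) = (5 - H/7)/13 = (5 - H/7)*(1/13) = 5/13 - H/91)
L = 81 (L = (-3)**4 = 81)
L*k(11) + 133 = 81*(5/13 - 1/91*11) + 133 = 81*(5/13 - 11/91) + 133 = 81*(24/91) + 133 = 1944/91 + 133 = 14047/91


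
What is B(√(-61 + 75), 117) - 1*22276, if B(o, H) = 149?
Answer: -22127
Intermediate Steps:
B(√(-61 + 75), 117) - 1*22276 = 149 - 1*22276 = 149 - 22276 = -22127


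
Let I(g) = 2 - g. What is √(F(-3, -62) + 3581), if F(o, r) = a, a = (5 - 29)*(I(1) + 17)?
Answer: √3149 ≈ 56.116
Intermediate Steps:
a = -432 (a = (5 - 29)*((2 - 1*1) + 17) = -24*((2 - 1) + 17) = -24*(1 + 17) = -24*18 = -432)
F(o, r) = -432
√(F(-3, -62) + 3581) = √(-432 + 3581) = √3149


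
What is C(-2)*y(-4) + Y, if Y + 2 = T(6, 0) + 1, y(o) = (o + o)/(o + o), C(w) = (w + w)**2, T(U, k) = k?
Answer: 15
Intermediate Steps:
C(w) = 4*w**2 (C(w) = (2*w)**2 = 4*w**2)
y(o) = 1 (y(o) = (2*o)/((2*o)) = (2*o)*(1/(2*o)) = 1)
Y = -1 (Y = -2 + (0 + 1) = -2 + 1 = -1)
C(-2)*y(-4) + Y = (4*(-2)**2)*1 - 1 = (4*4)*1 - 1 = 16*1 - 1 = 16 - 1 = 15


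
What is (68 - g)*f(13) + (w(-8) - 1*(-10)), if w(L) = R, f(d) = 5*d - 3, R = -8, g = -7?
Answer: 4652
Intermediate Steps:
f(d) = -3 + 5*d
w(L) = -8
(68 - g)*f(13) + (w(-8) - 1*(-10)) = (68 - 1*(-7))*(-3 + 5*13) + (-8 - 1*(-10)) = (68 + 7)*(-3 + 65) + (-8 + 10) = 75*62 + 2 = 4650 + 2 = 4652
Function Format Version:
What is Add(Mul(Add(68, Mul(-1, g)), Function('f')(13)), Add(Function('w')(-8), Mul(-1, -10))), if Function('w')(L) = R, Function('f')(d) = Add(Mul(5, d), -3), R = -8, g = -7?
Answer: 4652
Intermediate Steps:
Function('f')(d) = Add(-3, Mul(5, d))
Function('w')(L) = -8
Add(Mul(Add(68, Mul(-1, g)), Function('f')(13)), Add(Function('w')(-8), Mul(-1, -10))) = Add(Mul(Add(68, Mul(-1, -7)), Add(-3, Mul(5, 13))), Add(-8, Mul(-1, -10))) = Add(Mul(Add(68, 7), Add(-3, 65)), Add(-8, 10)) = Add(Mul(75, 62), 2) = Add(4650, 2) = 4652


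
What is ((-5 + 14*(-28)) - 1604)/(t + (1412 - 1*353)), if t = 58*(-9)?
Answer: -667/179 ≈ -3.7263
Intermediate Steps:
t = -522
((-5 + 14*(-28)) - 1604)/(t + (1412 - 1*353)) = ((-5 + 14*(-28)) - 1604)/(-522 + (1412 - 1*353)) = ((-5 - 392) - 1604)/(-522 + (1412 - 353)) = (-397 - 1604)/(-522 + 1059) = -2001/537 = -2001*1/537 = -667/179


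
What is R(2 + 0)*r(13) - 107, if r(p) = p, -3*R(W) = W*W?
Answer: -373/3 ≈ -124.33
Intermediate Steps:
R(W) = -W**2/3 (R(W) = -W*W/3 = -W**2/3)
R(2 + 0)*r(13) - 107 = -(2 + 0)**2/3*13 - 107 = -1/3*2**2*13 - 107 = -1/3*4*13 - 107 = -4/3*13 - 107 = -52/3 - 107 = -373/3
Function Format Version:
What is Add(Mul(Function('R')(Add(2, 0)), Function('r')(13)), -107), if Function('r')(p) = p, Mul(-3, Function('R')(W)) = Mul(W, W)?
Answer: Rational(-373, 3) ≈ -124.33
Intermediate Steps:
Function('R')(W) = Mul(Rational(-1, 3), Pow(W, 2)) (Function('R')(W) = Mul(Rational(-1, 3), Mul(W, W)) = Mul(Rational(-1, 3), Pow(W, 2)))
Add(Mul(Function('R')(Add(2, 0)), Function('r')(13)), -107) = Add(Mul(Mul(Rational(-1, 3), Pow(Add(2, 0), 2)), 13), -107) = Add(Mul(Mul(Rational(-1, 3), Pow(2, 2)), 13), -107) = Add(Mul(Mul(Rational(-1, 3), 4), 13), -107) = Add(Mul(Rational(-4, 3), 13), -107) = Add(Rational(-52, 3), -107) = Rational(-373, 3)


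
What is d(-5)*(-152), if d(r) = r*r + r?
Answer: -3040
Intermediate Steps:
d(r) = r + r² (d(r) = r² + r = r + r²)
d(-5)*(-152) = -5*(1 - 5)*(-152) = -5*(-4)*(-152) = 20*(-152) = -3040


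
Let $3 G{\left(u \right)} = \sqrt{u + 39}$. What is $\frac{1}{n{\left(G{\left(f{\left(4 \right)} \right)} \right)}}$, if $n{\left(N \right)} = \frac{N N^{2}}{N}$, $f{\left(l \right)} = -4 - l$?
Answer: $\frac{9}{31} \approx 0.29032$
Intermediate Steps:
$G{\left(u \right)} = \frac{\sqrt{39 + u}}{3}$ ($G{\left(u \right)} = \frac{\sqrt{u + 39}}{3} = \frac{\sqrt{39 + u}}{3}$)
$n{\left(N \right)} = N^{2}$ ($n{\left(N \right)} = \frac{N^{3}}{N} = N^{2}$)
$\frac{1}{n{\left(G{\left(f{\left(4 \right)} \right)} \right)}} = \frac{1}{\left(\frac{\sqrt{39 - 8}}{3}\right)^{2}} = \frac{1}{\left(\frac{\sqrt{31}}{3}\right)^{2}} = \frac{1}{\frac{31}{9}} = \frac{9}{31}$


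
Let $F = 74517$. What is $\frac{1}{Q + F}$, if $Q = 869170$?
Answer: $\frac{1}{943687} \approx 1.0597 \cdot 10^{-6}$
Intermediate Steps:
$\frac{1}{Q + F} = \frac{1}{869170 + 74517} = \frac{1}{943687}$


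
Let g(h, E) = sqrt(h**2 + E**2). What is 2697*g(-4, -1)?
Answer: 2697*sqrt(17) ≈ 11120.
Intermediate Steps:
g(h, E) = sqrt(E**2 + h**2)
2697*g(-4, -1) = 2697*sqrt((-1)**2 + (-4)**2) = 2697*sqrt(1 + 16) = 2697*sqrt(17)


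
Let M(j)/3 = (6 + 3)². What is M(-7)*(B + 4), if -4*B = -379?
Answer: 95985/4 ≈ 23996.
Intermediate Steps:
B = 379/4 (B = -¼*(-379) = 379/4 ≈ 94.750)
M(j) = 243 (M(j) = 3*(6 + 3)² = 3*9² = 3*81 = 243)
M(-7)*(B + 4) = 243*(379/4 + 4) = 243*(395/4) = 95985/4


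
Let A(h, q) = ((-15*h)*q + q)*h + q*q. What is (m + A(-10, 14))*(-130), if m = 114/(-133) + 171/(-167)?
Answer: 3183145550/1169 ≈ 2.7230e+6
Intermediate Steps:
A(h, q) = q**2 + h*(q - 15*h*q) (A(h, q) = (-15*h*q + q)*h + q**2 = (q - 15*h*q)*h + q**2 = h*(q - 15*h*q) + q**2 = q**2 + h*(q - 15*h*q))
m = -2199/1169 (m = 114*(-1/133) + 171*(-1/167) = -6/7 - 171/167 = -2199/1169 ≈ -1.8811)
(m + A(-10, 14))*(-130) = (-2199/1169 + 14*(-10 + 14 - 15*(-10)**2))*(-130) = (-2199/1169 + 14*(-10 + 14 - 15*100))*(-130) = (-2199/1169 + 14*(-10 + 14 - 1500))*(-130) = (-2199/1169 + 14*(-1496))*(-130) = (-2199/1169 - 20944)*(-130) = -24485735/1169*(-130) = 3183145550/1169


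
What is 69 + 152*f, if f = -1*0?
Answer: 69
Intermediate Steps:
f = 0
69 + 152*f = 69 + 152*0 = 69 + 0 = 69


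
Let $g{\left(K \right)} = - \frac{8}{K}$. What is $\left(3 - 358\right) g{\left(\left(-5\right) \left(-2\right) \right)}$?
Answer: $284$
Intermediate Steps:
$\left(3 - 358\right) g{\left(\left(-5\right) \left(-2\right) \right)} = \left(3 - 358\right) \left(- \frac{8}{\left(-5\right) \left(-2\right)}\right) = - 355 \left(- \frac{8}{10}\right) = - 355 \left(\left(-8\right) \frac{1}{10}\right) = \left(-355\right) \left(- \frac{4}{5}\right) = 284$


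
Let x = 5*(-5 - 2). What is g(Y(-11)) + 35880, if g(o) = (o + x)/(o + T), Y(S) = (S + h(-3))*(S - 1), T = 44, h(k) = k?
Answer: 7606693/212 ≈ 35881.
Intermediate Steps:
x = -35 (x = 5*(-7) = -35)
Y(S) = (-1 + S)*(-3 + S) (Y(S) = (S - 3)*(S - 1) = (-3 + S)*(-1 + S) = (-1 + S)*(-3 + S))
g(o) = (-35 + o)/(44 + o) (g(o) = (o - 35)/(o + 44) = (-35 + o)/(44 + o))
g(Y(-11)) + 35880 = (-35 + (3 + (-11)² - 4*(-11)))/(44 + (3 + (-11)² - 4*(-11))) + 35880 = (-35 + (3 + 121 + 44))/(44 + (3 + 121 + 44)) + 35880 = (-35 + 168)/(44 + 168) + 35880 = 133/212 + 35880 = 7606693/212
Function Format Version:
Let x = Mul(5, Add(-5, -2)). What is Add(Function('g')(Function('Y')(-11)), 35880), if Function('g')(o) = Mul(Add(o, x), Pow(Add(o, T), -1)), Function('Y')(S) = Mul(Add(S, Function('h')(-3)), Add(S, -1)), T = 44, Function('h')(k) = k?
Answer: Rational(7606693, 212) ≈ 35881.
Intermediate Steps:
x = -35 (x = Mul(5, -7) = -35)
Function('Y')(S) = Mul(Add(-1, S), Add(-3, S)) (Function('Y')(S) = Mul(Add(S, -3), Add(S, -1)) = Mul(Add(-3, S), Add(-1, S)) = Mul(Add(-1, S), Add(-3, S)))
Function('g')(o) = Mul(Pow(Add(44, o), -1), Add(-35, o)) (Function('g')(o) = Mul(Add(o, -35), Pow(Add(o, 44), -1)) = Mul(Add(-35, o), Pow(Add(44, o), -1)) = Mul(Pow(Add(44, o), -1), Add(-35, o)))
Add(Function('g')(Function('Y')(-11)), 35880) = Add(Mul(Pow(Add(44, Add(3, Pow(-11, 2), Mul(-4, -11))), -1), Add(-35, Add(3, Pow(-11, 2), Mul(-4, -11)))), 35880) = Add(Mul(Pow(Add(44, Add(3, 121, 44)), -1), Add(-35, Add(3, 121, 44))), 35880) = Add(Mul(Pow(Add(44, 168), -1), Add(-35, 168)), 35880) = Add(Mul(Pow(212, -1), 133), 35880) = Add(Mul(Rational(1, 212), 133), 35880) = Add(Rational(133, 212), 35880) = Rational(7606693, 212)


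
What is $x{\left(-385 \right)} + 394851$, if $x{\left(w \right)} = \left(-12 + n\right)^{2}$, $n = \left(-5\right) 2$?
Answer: $395335$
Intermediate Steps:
$n = -10$
$x{\left(w \right)} = 484$ ($x{\left(w \right)} = \left(-12 - 10\right)^{2} = \left(-22\right)^{2} = 484$)
$x{\left(-385 \right)} + 394851 = 484 + 394851 = 395335$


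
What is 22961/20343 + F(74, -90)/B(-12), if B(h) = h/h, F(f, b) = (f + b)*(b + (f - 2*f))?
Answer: 53402993/20343 ≈ 2625.1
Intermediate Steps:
F(f, b) = (b + f)*(b - f)
B(h) = 1
22961/20343 + F(74, -90)/B(-12) = 22961/20343 + ((-90)**2 - 1*74**2)/1 = 22961*(1/20343) + (8100 - 1*5476)*1 = 22961/20343 + (8100 - 5476)*1 = 22961/20343 + 2624*1 = 22961/20343 + 2624 = 53402993/20343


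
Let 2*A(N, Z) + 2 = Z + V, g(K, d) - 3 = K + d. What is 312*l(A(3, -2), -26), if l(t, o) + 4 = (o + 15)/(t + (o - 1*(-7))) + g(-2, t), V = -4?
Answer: -46800/23 ≈ -2034.8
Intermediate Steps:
g(K, d) = 3 + K + d (g(K, d) = 3 + (K + d) = 3 + K + d)
A(N, Z) = -3 + Z/2 (A(N, Z) = -1 + (Z - 4)/2 = -1 + (-4 + Z)/2 = -1 + (-2 + Z/2) = -3 + Z/2)
l(t, o) = -3 + t + (15 + o)/(7 + o + t) (l(t, o) = -4 + ((o + 15)/(t + (o - 1*(-7))) + (3 - 2 + t)) = -4 + ((15 + o)/(t + (o + 7)) + (1 + t)) = -4 + ((15 + o)/(t + (7 + o)) + (1 + t)) = -4 + ((15 + o)/(7 + o + t) + (1 + t)) = -4 + (1 + t + (15 + o)/(7 + o + t)) = -3 + t + (15 + o)/(7 + o + t))
312*l(A(3, -2), -26) = 312*((-6 + (-3 + (½)*(-2))² - 2*(-26) + 4*(-3 + (½)*(-2)) - 26*(-3 + (½)*(-2)))/(7 - 26 + (-3 + (½)*(-2)))) = 312*((-6 + (-3 - 1)² + 52 + 4*(-3 - 1) - 26*(-3 - 1))/(7 - 26 + (-3 - 1))) = 312*((-6 + (-4)² + 52 + 4*(-4) - 26*(-4))/(7 - 26 - 4)) = 312*((-6 + 16 + 52 - 16 + 104)/(-23)) = 312*(-1/23*150) = 312*(-150/23) = -46800/23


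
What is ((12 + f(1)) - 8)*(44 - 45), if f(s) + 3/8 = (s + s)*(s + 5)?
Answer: -125/8 ≈ -15.625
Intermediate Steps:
f(s) = -3/8 + 2*s*(5 + s) (f(s) = -3/8 + (s + s)*(s + 5) = -3/8 + (2*s)*(5 + s) = -3/8 + 2*s*(5 + s))
((12 + f(1)) - 8)*(44 - 45) = ((12 + (-3/8 + 2*1² + 10*1)) - 8)*(44 - 45) = ((12 + (-3/8 + 2*1 + 10)) - 8)*(-1) = ((12 + (-3/8 + 2 + 10)) - 8)*(-1) = ((12 + 93/8) - 8)*(-1) = (189/8 - 8)*(-1) = (125/8)*(-1) = -125/8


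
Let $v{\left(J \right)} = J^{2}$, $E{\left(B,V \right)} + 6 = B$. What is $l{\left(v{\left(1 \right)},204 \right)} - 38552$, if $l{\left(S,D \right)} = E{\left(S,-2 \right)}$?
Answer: $-38557$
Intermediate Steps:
$E{\left(B,V \right)} = -6 + B$
$l{\left(S,D \right)} = -6 + S$
$l{\left(v{\left(1 \right)},204 \right)} - 38552 = \left(-6 + 1^{2}\right) - 38552 = \left(-6 + 1\right) - 38552 = -5 - 38552 = -38557$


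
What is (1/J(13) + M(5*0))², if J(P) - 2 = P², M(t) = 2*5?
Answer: 2927521/29241 ≈ 100.12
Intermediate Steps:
M(t) = 10
J(P) = 2 + P²
(1/J(13) + M(5*0))² = (1/(2 + 13²) + 10)² = (1/(2 + 169) + 10)² = (1/171 + 10)² = (1711/171)² = 2927521/29241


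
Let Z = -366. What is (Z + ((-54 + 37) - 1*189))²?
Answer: 327184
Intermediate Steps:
(Z + ((-54 + 37) - 1*189))² = (-366 + ((-54 + 37) - 1*189))² = (-366 + (-17 - 189))² = (-366 - 206)² = (-572)² = 327184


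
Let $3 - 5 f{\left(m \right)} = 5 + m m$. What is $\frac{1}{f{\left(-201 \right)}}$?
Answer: $- \frac{5}{40403} \approx -0.00012375$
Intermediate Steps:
$f{\left(m \right)} = - \frac{2}{5} - \frac{m^{2}}{5}$ ($f{\left(m \right)} = \frac{3}{5} - \frac{5 + m m}{5} = \frac{3}{5} - \frac{5 + m^{2}}{5} = \frac{3}{5} - \left(1 + \frac{m^{2}}{5}\right) = - \frac{2}{5} - \frac{m^{2}}{5}$)
$\frac{1}{f{\left(-201 \right)}} = \frac{1}{- \frac{2}{5} - \frac{\left(-201\right)^{2}}{5}} = \frac{1}{- \frac{2}{5} - \frac{40401}{5}} = \frac{1}{- \frac{40403}{5}} = - \frac{5}{40403}$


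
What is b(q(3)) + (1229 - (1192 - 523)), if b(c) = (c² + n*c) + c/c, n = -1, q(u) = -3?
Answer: 573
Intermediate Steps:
b(c) = 1 + c² - c (b(c) = (c² - c) + c/c = (c² - c) + 1 = 1 + c² - c)
b(q(3)) + (1229 - (1192 - 523)) = (1 + (-3)² - 1*(-3)) + (1229 - (1192 - 523)) = (1 + 9 + 3) + (1229 - 1*669) = 13 + (1229 - 669) = 13 + 560 = 573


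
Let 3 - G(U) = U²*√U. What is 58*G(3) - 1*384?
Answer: -210 - 522*√3 ≈ -1114.1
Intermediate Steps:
G(U) = 3 - U^(5/2) (G(U) = 3 - U²*√U = 3 - U^(5/2))
58*G(3) - 1*384 = 58*(3 - 3^(5/2)) - 1*384 = 58*(3 - 9*√3) - 384 = (174 - 522*√3) - 384 = -210 - 522*√3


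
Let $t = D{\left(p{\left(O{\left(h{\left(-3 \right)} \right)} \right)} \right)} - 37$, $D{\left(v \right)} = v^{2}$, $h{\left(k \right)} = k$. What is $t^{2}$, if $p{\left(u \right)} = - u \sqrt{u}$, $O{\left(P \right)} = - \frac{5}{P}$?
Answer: $\frac{763876}{729} \approx 1047.8$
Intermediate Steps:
$p{\left(u \right)} = - u^{\frac{3}{2}}$
$t = - \frac{874}{27}$ ($t = \left(- \left(- \frac{5}{-3}\right)^{\frac{3}{2}}\right)^{2} - 37 = \left(- \left(\left(-5\right) \left(- \frac{1}{3}\right)\right)^{\frac{3}{2}}\right)^{2} - 37 = \left(- \left(\frac{5}{3}\right)^{\frac{3}{2}}\right)^{2} - 37 = \left(- \frac{5 \sqrt{15}}{9}\right)^{2} - 37 = \frac{125}{27} - 37 = - \frac{874}{27} \approx -32.37$)
$t^{2} = \left(- \frac{874}{27}\right)^{2} = \frac{763876}{729}$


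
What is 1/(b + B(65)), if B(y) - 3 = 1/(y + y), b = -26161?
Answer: -130/3400539 ≈ -3.8229e-5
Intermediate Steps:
B(y) = 3 + 1/(2*y) (B(y) = 3 + 1/(y + y) = 3 + 1/(2*y))
1/(b + B(65)) = 1/(-26161 + (3 + (1/2)/65)) = 1/(-26161 + (3 + (1/2)*(1/65))) = 1/(-26161 + (3 + 1/130)) = 1/(-26161 + 391/130) = 1/(-3400539/130) = -130/3400539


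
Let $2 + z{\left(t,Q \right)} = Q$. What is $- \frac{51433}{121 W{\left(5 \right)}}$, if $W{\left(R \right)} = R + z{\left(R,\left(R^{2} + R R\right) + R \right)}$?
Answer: $- \frac{51433}{7018} \approx -7.3287$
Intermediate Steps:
$z{\left(t,Q \right)} = -2 + Q$
$W{\left(R \right)} = -2 + 2 R + 2 R^{2}$ ($W{\left(R \right)} = R - \left(2 - R - R^{2} - R R\right) = R - \left(2 - R - 2 R^{2}\right) = R + \left(-2 + R + 2 R^{2}\right) = -2 + 2 R + 2 R^{2}$)
$- \frac{51433}{121 W{\left(5 \right)}} = - \frac{51433}{121 \left(-2 + 2 \cdot 5 + 2 \cdot 5^{2}\right)} = - \frac{51433}{121 \left(-2 + 10 + 2 \cdot 25\right)} = - \frac{51433}{121 \left(-2 + 10 + 50\right)} = - \frac{51433}{121 \cdot 58} = - \frac{51433}{7018}$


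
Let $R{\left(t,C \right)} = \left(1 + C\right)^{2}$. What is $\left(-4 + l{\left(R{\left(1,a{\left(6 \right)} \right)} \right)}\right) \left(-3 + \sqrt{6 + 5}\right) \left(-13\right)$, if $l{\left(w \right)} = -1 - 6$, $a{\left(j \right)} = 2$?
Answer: $-429 + 143 \sqrt{11} \approx 45.277$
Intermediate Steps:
$l{\left(w \right)} = -7$ ($l{\left(w \right)} = -1 - 6 = -7$)
$\left(-4 + l{\left(R{\left(1,a{\left(6 \right)} \right)} \right)}\right) \left(-3 + \sqrt{6 + 5}\right) \left(-13\right) = \left(-4 - 7\right) \left(-3 + \sqrt{6 + 5}\right) \left(-13\right) = - 11 \left(-3 + \sqrt{11}\right) \left(-13\right) = \left(33 - 11 \sqrt{11}\right) \left(-13\right) = -429 + 143 \sqrt{11}$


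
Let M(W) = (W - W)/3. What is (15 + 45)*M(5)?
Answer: 0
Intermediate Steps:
M(W) = 0 (M(W) = 0*(⅓) = 0)
(15 + 45)*M(5) = (15 + 45)*0 = 60*0 = 0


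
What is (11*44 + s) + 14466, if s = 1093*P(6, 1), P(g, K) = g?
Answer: 21508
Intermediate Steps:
s = 6558 (s = 1093*6 = 6558)
(11*44 + s) + 14466 = (11*44 + 6558) + 14466 = (484 + 6558) + 14466 = 7042 + 14466 = 21508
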